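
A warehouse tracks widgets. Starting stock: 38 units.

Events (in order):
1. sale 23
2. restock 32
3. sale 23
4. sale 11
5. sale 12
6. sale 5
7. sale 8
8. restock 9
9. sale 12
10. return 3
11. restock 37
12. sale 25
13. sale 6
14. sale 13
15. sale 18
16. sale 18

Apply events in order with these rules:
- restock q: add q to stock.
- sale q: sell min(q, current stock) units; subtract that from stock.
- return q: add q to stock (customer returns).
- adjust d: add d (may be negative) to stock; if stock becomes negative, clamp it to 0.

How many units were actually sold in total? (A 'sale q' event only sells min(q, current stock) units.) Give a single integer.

Processing events:
Start: stock = 38
  Event 1 (sale 23): sell min(23,38)=23. stock: 38 - 23 = 15. total_sold = 23
  Event 2 (restock 32): 15 + 32 = 47
  Event 3 (sale 23): sell min(23,47)=23. stock: 47 - 23 = 24. total_sold = 46
  Event 4 (sale 11): sell min(11,24)=11. stock: 24 - 11 = 13. total_sold = 57
  Event 5 (sale 12): sell min(12,13)=12. stock: 13 - 12 = 1. total_sold = 69
  Event 6 (sale 5): sell min(5,1)=1. stock: 1 - 1 = 0. total_sold = 70
  Event 7 (sale 8): sell min(8,0)=0. stock: 0 - 0 = 0. total_sold = 70
  Event 8 (restock 9): 0 + 9 = 9
  Event 9 (sale 12): sell min(12,9)=9. stock: 9 - 9 = 0. total_sold = 79
  Event 10 (return 3): 0 + 3 = 3
  Event 11 (restock 37): 3 + 37 = 40
  Event 12 (sale 25): sell min(25,40)=25. stock: 40 - 25 = 15. total_sold = 104
  Event 13 (sale 6): sell min(6,15)=6. stock: 15 - 6 = 9. total_sold = 110
  Event 14 (sale 13): sell min(13,9)=9. stock: 9 - 9 = 0. total_sold = 119
  Event 15 (sale 18): sell min(18,0)=0. stock: 0 - 0 = 0. total_sold = 119
  Event 16 (sale 18): sell min(18,0)=0. stock: 0 - 0 = 0. total_sold = 119
Final: stock = 0, total_sold = 119

Answer: 119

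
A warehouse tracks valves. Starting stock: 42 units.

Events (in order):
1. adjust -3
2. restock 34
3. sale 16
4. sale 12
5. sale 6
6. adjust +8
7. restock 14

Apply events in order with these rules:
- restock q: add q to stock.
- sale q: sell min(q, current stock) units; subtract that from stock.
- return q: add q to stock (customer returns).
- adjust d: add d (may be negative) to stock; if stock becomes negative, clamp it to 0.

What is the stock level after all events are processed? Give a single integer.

Processing events:
Start: stock = 42
  Event 1 (adjust -3): 42 + -3 = 39
  Event 2 (restock 34): 39 + 34 = 73
  Event 3 (sale 16): sell min(16,73)=16. stock: 73 - 16 = 57. total_sold = 16
  Event 4 (sale 12): sell min(12,57)=12. stock: 57 - 12 = 45. total_sold = 28
  Event 5 (sale 6): sell min(6,45)=6. stock: 45 - 6 = 39. total_sold = 34
  Event 6 (adjust +8): 39 + 8 = 47
  Event 7 (restock 14): 47 + 14 = 61
Final: stock = 61, total_sold = 34

Answer: 61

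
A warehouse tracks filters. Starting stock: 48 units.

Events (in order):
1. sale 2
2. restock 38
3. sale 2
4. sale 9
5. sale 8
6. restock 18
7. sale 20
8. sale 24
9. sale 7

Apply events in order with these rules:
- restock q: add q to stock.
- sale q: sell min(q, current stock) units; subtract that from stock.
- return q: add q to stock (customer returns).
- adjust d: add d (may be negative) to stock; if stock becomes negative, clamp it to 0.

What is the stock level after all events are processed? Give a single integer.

Answer: 32

Derivation:
Processing events:
Start: stock = 48
  Event 1 (sale 2): sell min(2,48)=2. stock: 48 - 2 = 46. total_sold = 2
  Event 2 (restock 38): 46 + 38 = 84
  Event 3 (sale 2): sell min(2,84)=2. stock: 84 - 2 = 82. total_sold = 4
  Event 4 (sale 9): sell min(9,82)=9. stock: 82 - 9 = 73. total_sold = 13
  Event 5 (sale 8): sell min(8,73)=8. stock: 73 - 8 = 65. total_sold = 21
  Event 6 (restock 18): 65 + 18 = 83
  Event 7 (sale 20): sell min(20,83)=20. stock: 83 - 20 = 63. total_sold = 41
  Event 8 (sale 24): sell min(24,63)=24. stock: 63 - 24 = 39. total_sold = 65
  Event 9 (sale 7): sell min(7,39)=7. stock: 39 - 7 = 32. total_sold = 72
Final: stock = 32, total_sold = 72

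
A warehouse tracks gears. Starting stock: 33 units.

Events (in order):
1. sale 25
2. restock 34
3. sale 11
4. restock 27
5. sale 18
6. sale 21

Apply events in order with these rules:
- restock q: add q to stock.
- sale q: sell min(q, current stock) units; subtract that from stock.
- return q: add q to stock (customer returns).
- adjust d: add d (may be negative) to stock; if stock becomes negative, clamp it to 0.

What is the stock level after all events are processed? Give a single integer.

Processing events:
Start: stock = 33
  Event 1 (sale 25): sell min(25,33)=25. stock: 33 - 25 = 8. total_sold = 25
  Event 2 (restock 34): 8 + 34 = 42
  Event 3 (sale 11): sell min(11,42)=11. stock: 42 - 11 = 31. total_sold = 36
  Event 4 (restock 27): 31 + 27 = 58
  Event 5 (sale 18): sell min(18,58)=18. stock: 58 - 18 = 40. total_sold = 54
  Event 6 (sale 21): sell min(21,40)=21. stock: 40 - 21 = 19. total_sold = 75
Final: stock = 19, total_sold = 75

Answer: 19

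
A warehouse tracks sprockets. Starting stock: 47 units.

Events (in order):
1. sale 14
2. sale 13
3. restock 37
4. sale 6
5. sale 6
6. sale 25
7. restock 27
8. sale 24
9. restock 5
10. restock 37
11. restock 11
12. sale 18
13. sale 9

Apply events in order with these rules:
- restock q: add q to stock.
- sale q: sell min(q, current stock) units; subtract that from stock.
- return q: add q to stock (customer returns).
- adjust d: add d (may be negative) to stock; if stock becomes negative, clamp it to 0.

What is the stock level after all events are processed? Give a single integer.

Answer: 49

Derivation:
Processing events:
Start: stock = 47
  Event 1 (sale 14): sell min(14,47)=14. stock: 47 - 14 = 33. total_sold = 14
  Event 2 (sale 13): sell min(13,33)=13. stock: 33 - 13 = 20. total_sold = 27
  Event 3 (restock 37): 20 + 37 = 57
  Event 4 (sale 6): sell min(6,57)=6. stock: 57 - 6 = 51. total_sold = 33
  Event 5 (sale 6): sell min(6,51)=6. stock: 51 - 6 = 45. total_sold = 39
  Event 6 (sale 25): sell min(25,45)=25. stock: 45 - 25 = 20. total_sold = 64
  Event 7 (restock 27): 20 + 27 = 47
  Event 8 (sale 24): sell min(24,47)=24. stock: 47 - 24 = 23. total_sold = 88
  Event 9 (restock 5): 23 + 5 = 28
  Event 10 (restock 37): 28 + 37 = 65
  Event 11 (restock 11): 65 + 11 = 76
  Event 12 (sale 18): sell min(18,76)=18. stock: 76 - 18 = 58. total_sold = 106
  Event 13 (sale 9): sell min(9,58)=9. stock: 58 - 9 = 49. total_sold = 115
Final: stock = 49, total_sold = 115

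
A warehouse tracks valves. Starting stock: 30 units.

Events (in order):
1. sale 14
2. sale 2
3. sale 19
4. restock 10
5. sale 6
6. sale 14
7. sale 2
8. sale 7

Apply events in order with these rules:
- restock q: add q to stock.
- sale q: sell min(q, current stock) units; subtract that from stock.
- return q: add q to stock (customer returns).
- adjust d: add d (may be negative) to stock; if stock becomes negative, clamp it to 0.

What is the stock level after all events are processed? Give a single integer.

Answer: 0

Derivation:
Processing events:
Start: stock = 30
  Event 1 (sale 14): sell min(14,30)=14. stock: 30 - 14 = 16. total_sold = 14
  Event 2 (sale 2): sell min(2,16)=2. stock: 16 - 2 = 14. total_sold = 16
  Event 3 (sale 19): sell min(19,14)=14. stock: 14 - 14 = 0. total_sold = 30
  Event 4 (restock 10): 0 + 10 = 10
  Event 5 (sale 6): sell min(6,10)=6. stock: 10 - 6 = 4. total_sold = 36
  Event 6 (sale 14): sell min(14,4)=4. stock: 4 - 4 = 0. total_sold = 40
  Event 7 (sale 2): sell min(2,0)=0. stock: 0 - 0 = 0. total_sold = 40
  Event 8 (sale 7): sell min(7,0)=0. stock: 0 - 0 = 0. total_sold = 40
Final: stock = 0, total_sold = 40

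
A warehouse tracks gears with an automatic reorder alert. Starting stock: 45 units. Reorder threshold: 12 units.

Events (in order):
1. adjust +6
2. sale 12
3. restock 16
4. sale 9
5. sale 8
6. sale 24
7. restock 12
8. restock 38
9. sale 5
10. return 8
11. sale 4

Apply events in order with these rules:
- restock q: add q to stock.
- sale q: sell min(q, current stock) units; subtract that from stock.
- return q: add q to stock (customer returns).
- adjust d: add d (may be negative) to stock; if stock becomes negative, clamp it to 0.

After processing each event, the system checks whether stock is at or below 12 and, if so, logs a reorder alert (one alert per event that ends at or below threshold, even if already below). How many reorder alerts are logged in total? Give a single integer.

Answer: 0

Derivation:
Processing events:
Start: stock = 45
  Event 1 (adjust +6): 45 + 6 = 51
  Event 2 (sale 12): sell min(12,51)=12. stock: 51 - 12 = 39. total_sold = 12
  Event 3 (restock 16): 39 + 16 = 55
  Event 4 (sale 9): sell min(9,55)=9. stock: 55 - 9 = 46. total_sold = 21
  Event 5 (sale 8): sell min(8,46)=8. stock: 46 - 8 = 38. total_sold = 29
  Event 6 (sale 24): sell min(24,38)=24. stock: 38 - 24 = 14. total_sold = 53
  Event 7 (restock 12): 14 + 12 = 26
  Event 8 (restock 38): 26 + 38 = 64
  Event 9 (sale 5): sell min(5,64)=5. stock: 64 - 5 = 59. total_sold = 58
  Event 10 (return 8): 59 + 8 = 67
  Event 11 (sale 4): sell min(4,67)=4. stock: 67 - 4 = 63. total_sold = 62
Final: stock = 63, total_sold = 62

Checking against threshold 12:
  After event 1: stock=51 > 12
  After event 2: stock=39 > 12
  After event 3: stock=55 > 12
  After event 4: stock=46 > 12
  After event 5: stock=38 > 12
  After event 6: stock=14 > 12
  After event 7: stock=26 > 12
  After event 8: stock=64 > 12
  After event 9: stock=59 > 12
  After event 10: stock=67 > 12
  After event 11: stock=63 > 12
Alert events: []. Count = 0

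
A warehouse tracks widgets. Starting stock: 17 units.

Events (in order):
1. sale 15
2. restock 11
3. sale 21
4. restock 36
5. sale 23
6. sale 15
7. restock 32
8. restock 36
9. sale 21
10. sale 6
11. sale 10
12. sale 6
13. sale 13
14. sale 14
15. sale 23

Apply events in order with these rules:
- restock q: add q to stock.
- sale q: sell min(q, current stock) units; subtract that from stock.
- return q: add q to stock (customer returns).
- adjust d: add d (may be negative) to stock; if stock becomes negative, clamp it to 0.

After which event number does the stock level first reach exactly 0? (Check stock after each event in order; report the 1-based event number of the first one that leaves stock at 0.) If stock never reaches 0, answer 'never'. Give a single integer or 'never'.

Answer: 3

Derivation:
Processing events:
Start: stock = 17
  Event 1 (sale 15): sell min(15,17)=15. stock: 17 - 15 = 2. total_sold = 15
  Event 2 (restock 11): 2 + 11 = 13
  Event 3 (sale 21): sell min(21,13)=13. stock: 13 - 13 = 0. total_sold = 28
  Event 4 (restock 36): 0 + 36 = 36
  Event 5 (sale 23): sell min(23,36)=23. stock: 36 - 23 = 13. total_sold = 51
  Event 6 (sale 15): sell min(15,13)=13. stock: 13 - 13 = 0. total_sold = 64
  Event 7 (restock 32): 0 + 32 = 32
  Event 8 (restock 36): 32 + 36 = 68
  Event 9 (sale 21): sell min(21,68)=21. stock: 68 - 21 = 47. total_sold = 85
  Event 10 (sale 6): sell min(6,47)=6. stock: 47 - 6 = 41. total_sold = 91
  Event 11 (sale 10): sell min(10,41)=10. stock: 41 - 10 = 31. total_sold = 101
  Event 12 (sale 6): sell min(6,31)=6. stock: 31 - 6 = 25. total_sold = 107
  Event 13 (sale 13): sell min(13,25)=13. stock: 25 - 13 = 12. total_sold = 120
  Event 14 (sale 14): sell min(14,12)=12. stock: 12 - 12 = 0. total_sold = 132
  Event 15 (sale 23): sell min(23,0)=0. stock: 0 - 0 = 0. total_sold = 132
Final: stock = 0, total_sold = 132

First zero at event 3.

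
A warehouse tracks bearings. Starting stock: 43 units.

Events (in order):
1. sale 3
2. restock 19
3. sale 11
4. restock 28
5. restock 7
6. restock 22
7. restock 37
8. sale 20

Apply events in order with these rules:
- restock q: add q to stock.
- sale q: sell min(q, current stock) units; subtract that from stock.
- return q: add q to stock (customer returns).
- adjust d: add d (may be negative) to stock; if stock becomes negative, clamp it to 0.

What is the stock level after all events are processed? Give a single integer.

Processing events:
Start: stock = 43
  Event 1 (sale 3): sell min(3,43)=3. stock: 43 - 3 = 40. total_sold = 3
  Event 2 (restock 19): 40 + 19 = 59
  Event 3 (sale 11): sell min(11,59)=11. stock: 59 - 11 = 48. total_sold = 14
  Event 4 (restock 28): 48 + 28 = 76
  Event 5 (restock 7): 76 + 7 = 83
  Event 6 (restock 22): 83 + 22 = 105
  Event 7 (restock 37): 105 + 37 = 142
  Event 8 (sale 20): sell min(20,142)=20. stock: 142 - 20 = 122. total_sold = 34
Final: stock = 122, total_sold = 34

Answer: 122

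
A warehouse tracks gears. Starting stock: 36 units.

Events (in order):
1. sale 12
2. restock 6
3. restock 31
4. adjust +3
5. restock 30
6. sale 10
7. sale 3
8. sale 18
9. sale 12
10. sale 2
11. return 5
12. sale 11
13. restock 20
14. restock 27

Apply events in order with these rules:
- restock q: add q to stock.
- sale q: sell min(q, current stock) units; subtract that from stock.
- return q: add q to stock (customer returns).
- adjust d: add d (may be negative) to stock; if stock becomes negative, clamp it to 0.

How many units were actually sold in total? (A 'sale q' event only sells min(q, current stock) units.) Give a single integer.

Answer: 68

Derivation:
Processing events:
Start: stock = 36
  Event 1 (sale 12): sell min(12,36)=12. stock: 36 - 12 = 24. total_sold = 12
  Event 2 (restock 6): 24 + 6 = 30
  Event 3 (restock 31): 30 + 31 = 61
  Event 4 (adjust +3): 61 + 3 = 64
  Event 5 (restock 30): 64 + 30 = 94
  Event 6 (sale 10): sell min(10,94)=10. stock: 94 - 10 = 84. total_sold = 22
  Event 7 (sale 3): sell min(3,84)=3. stock: 84 - 3 = 81. total_sold = 25
  Event 8 (sale 18): sell min(18,81)=18. stock: 81 - 18 = 63. total_sold = 43
  Event 9 (sale 12): sell min(12,63)=12. stock: 63 - 12 = 51. total_sold = 55
  Event 10 (sale 2): sell min(2,51)=2. stock: 51 - 2 = 49. total_sold = 57
  Event 11 (return 5): 49 + 5 = 54
  Event 12 (sale 11): sell min(11,54)=11. stock: 54 - 11 = 43. total_sold = 68
  Event 13 (restock 20): 43 + 20 = 63
  Event 14 (restock 27): 63 + 27 = 90
Final: stock = 90, total_sold = 68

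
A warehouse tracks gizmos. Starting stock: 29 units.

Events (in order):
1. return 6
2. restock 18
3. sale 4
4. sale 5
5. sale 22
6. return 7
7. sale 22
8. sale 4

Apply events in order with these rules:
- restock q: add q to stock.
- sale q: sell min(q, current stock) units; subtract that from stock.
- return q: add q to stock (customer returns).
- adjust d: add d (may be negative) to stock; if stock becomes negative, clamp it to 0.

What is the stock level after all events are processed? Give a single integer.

Answer: 3

Derivation:
Processing events:
Start: stock = 29
  Event 1 (return 6): 29 + 6 = 35
  Event 2 (restock 18): 35 + 18 = 53
  Event 3 (sale 4): sell min(4,53)=4. stock: 53 - 4 = 49. total_sold = 4
  Event 4 (sale 5): sell min(5,49)=5. stock: 49 - 5 = 44. total_sold = 9
  Event 5 (sale 22): sell min(22,44)=22. stock: 44 - 22 = 22. total_sold = 31
  Event 6 (return 7): 22 + 7 = 29
  Event 7 (sale 22): sell min(22,29)=22. stock: 29 - 22 = 7. total_sold = 53
  Event 8 (sale 4): sell min(4,7)=4. stock: 7 - 4 = 3. total_sold = 57
Final: stock = 3, total_sold = 57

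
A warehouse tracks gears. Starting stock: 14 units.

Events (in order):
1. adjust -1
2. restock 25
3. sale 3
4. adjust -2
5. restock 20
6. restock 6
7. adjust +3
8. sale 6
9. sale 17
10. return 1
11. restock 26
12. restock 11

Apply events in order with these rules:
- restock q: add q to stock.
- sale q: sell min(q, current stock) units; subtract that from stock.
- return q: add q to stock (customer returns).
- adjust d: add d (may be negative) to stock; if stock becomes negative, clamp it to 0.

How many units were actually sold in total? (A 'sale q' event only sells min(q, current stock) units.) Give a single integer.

Processing events:
Start: stock = 14
  Event 1 (adjust -1): 14 + -1 = 13
  Event 2 (restock 25): 13 + 25 = 38
  Event 3 (sale 3): sell min(3,38)=3. stock: 38 - 3 = 35. total_sold = 3
  Event 4 (adjust -2): 35 + -2 = 33
  Event 5 (restock 20): 33 + 20 = 53
  Event 6 (restock 6): 53 + 6 = 59
  Event 7 (adjust +3): 59 + 3 = 62
  Event 8 (sale 6): sell min(6,62)=6. stock: 62 - 6 = 56. total_sold = 9
  Event 9 (sale 17): sell min(17,56)=17. stock: 56 - 17 = 39. total_sold = 26
  Event 10 (return 1): 39 + 1 = 40
  Event 11 (restock 26): 40 + 26 = 66
  Event 12 (restock 11): 66 + 11 = 77
Final: stock = 77, total_sold = 26

Answer: 26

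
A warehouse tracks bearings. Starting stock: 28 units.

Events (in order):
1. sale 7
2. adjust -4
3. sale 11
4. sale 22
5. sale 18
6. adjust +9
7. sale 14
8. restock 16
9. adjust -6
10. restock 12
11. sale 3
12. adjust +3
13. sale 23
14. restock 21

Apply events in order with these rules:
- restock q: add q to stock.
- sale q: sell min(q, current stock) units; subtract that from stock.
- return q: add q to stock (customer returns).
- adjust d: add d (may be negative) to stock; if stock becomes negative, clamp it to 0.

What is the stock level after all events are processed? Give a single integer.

Answer: 21

Derivation:
Processing events:
Start: stock = 28
  Event 1 (sale 7): sell min(7,28)=7. stock: 28 - 7 = 21. total_sold = 7
  Event 2 (adjust -4): 21 + -4 = 17
  Event 3 (sale 11): sell min(11,17)=11. stock: 17 - 11 = 6. total_sold = 18
  Event 4 (sale 22): sell min(22,6)=6. stock: 6 - 6 = 0. total_sold = 24
  Event 5 (sale 18): sell min(18,0)=0. stock: 0 - 0 = 0. total_sold = 24
  Event 6 (adjust +9): 0 + 9 = 9
  Event 7 (sale 14): sell min(14,9)=9. stock: 9 - 9 = 0. total_sold = 33
  Event 8 (restock 16): 0 + 16 = 16
  Event 9 (adjust -6): 16 + -6 = 10
  Event 10 (restock 12): 10 + 12 = 22
  Event 11 (sale 3): sell min(3,22)=3. stock: 22 - 3 = 19. total_sold = 36
  Event 12 (adjust +3): 19 + 3 = 22
  Event 13 (sale 23): sell min(23,22)=22. stock: 22 - 22 = 0. total_sold = 58
  Event 14 (restock 21): 0 + 21 = 21
Final: stock = 21, total_sold = 58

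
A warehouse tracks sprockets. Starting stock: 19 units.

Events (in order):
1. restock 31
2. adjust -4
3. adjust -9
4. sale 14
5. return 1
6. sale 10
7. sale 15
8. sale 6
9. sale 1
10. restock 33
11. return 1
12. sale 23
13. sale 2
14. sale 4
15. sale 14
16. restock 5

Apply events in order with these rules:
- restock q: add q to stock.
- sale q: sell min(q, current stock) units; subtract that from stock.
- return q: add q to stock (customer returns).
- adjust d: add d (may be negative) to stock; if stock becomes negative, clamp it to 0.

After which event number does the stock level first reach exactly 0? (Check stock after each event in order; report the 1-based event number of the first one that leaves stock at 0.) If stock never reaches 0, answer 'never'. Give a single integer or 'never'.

Answer: 7

Derivation:
Processing events:
Start: stock = 19
  Event 1 (restock 31): 19 + 31 = 50
  Event 2 (adjust -4): 50 + -4 = 46
  Event 3 (adjust -9): 46 + -9 = 37
  Event 4 (sale 14): sell min(14,37)=14. stock: 37 - 14 = 23. total_sold = 14
  Event 5 (return 1): 23 + 1 = 24
  Event 6 (sale 10): sell min(10,24)=10. stock: 24 - 10 = 14. total_sold = 24
  Event 7 (sale 15): sell min(15,14)=14. stock: 14 - 14 = 0. total_sold = 38
  Event 8 (sale 6): sell min(6,0)=0. stock: 0 - 0 = 0. total_sold = 38
  Event 9 (sale 1): sell min(1,0)=0. stock: 0 - 0 = 0. total_sold = 38
  Event 10 (restock 33): 0 + 33 = 33
  Event 11 (return 1): 33 + 1 = 34
  Event 12 (sale 23): sell min(23,34)=23. stock: 34 - 23 = 11. total_sold = 61
  Event 13 (sale 2): sell min(2,11)=2. stock: 11 - 2 = 9. total_sold = 63
  Event 14 (sale 4): sell min(4,9)=4. stock: 9 - 4 = 5. total_sold = 67
  Event 15 (sale 14): sell min(14,5)=5. stock: 5 - 5 = 0. total_sold = 72
  Event 16 (restock 5): 0 + 5 = 5
Final: stock = 5, total_sold = 72

First zero at event 7.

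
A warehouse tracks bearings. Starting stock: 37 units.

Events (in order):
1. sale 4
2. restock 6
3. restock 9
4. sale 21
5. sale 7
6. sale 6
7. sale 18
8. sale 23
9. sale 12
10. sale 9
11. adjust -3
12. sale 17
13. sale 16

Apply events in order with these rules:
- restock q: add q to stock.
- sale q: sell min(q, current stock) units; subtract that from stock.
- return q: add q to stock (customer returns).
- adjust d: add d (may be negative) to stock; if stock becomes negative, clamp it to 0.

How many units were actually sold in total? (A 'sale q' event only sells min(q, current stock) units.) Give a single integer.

Answer: 52

Derivation:
Processing events:
Start: stock = 37
  Event 1 (sale 4): sell min(4,37)=4. stock: 37 - 4 = 33. total_sold = 4
  Event 2 (restock 6): 33 + 6 = 39
  Event 3 (restock 9): 39 + 9 = 48
  Event 4 (sale 21): sell min(21,48)=21. stock: 48 - 21 = 27. total_sold = 25
  Event 5 (sale 7): sell min(7,27)=7. stock: 27 - 7 = 20. total_sold = 32
  Event 6 (sale 6): sell min(6,20)=6. stock: 20 - 6 = 14. total_sold = 38
  Event 7 (sale 18): sell min(18,14)=14. stock: 14 - 14 = 0. total_sold = 52
  Event 8 (sale 23): sell min(23,0)=0. stock: 0 - 0 = 0. total_sold = 52
  Event 9 (sale 12): sell min(12,0)=0. stock: 0 - 0 = 0. total_sold = 52
  Event 10 (sale 9): sell min(9,0)=0. stock: 0 - 0 = 0. total_sold = 52
  Event 11 (adjust -3): 0 + -3 = 0 (clamped to 0)
  Event 12 (sale 17): sell min(17,0)=0. stock: 0 - 0 = 0. total_sold = 52
  Event 13 (sale 16): sell min(16,0)=0. stock: 0 - 0 = 0. total_sold = 52
Final: stock = 0, total_sold = 52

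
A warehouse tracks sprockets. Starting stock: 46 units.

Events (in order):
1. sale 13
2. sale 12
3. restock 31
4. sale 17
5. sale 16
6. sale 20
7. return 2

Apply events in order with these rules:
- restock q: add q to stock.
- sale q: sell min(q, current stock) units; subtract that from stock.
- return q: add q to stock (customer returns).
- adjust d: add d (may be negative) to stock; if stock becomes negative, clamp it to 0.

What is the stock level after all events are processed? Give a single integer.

Processing events:
Start: stock = 46
  Event 1 (sale 13): sell min(13,46)=13. stock: 46 - 13 = 33. total_sold = 13
  Event 2 (sale 12): sell min(12,33)=12. stock: 33 - 12 = 21. total_sold = 25
  Event 3 (restock 31): 21 + 31 = 52
  Event 4 (sale 17): sell min(17,52)=17. stock: 52 - 17 = 35. total_sold = 42
  Event 5 (sale 16): sell min(16,35)=16. stock: 35 - 16 = 19. total_sold = 58
  Event 6 (sale 20): sell min(20,19)=19. stock: 19 - 19 = 0. total_sold = 77
  Event 7 (return 2): 0 + 2 = 2
Final: stock = 2, total_sold = 77

Answer: 2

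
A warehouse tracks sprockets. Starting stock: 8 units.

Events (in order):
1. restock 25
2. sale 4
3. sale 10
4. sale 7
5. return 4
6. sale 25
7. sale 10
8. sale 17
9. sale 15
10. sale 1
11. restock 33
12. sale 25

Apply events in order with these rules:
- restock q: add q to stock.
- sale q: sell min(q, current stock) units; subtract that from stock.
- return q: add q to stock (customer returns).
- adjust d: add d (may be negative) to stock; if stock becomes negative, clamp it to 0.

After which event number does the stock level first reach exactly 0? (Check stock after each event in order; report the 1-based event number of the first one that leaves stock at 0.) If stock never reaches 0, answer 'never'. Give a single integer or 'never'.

Processing events:
Start: stock = 8
  Event 1 (restock 25): 8 + 25 = 33
  Event 2 (sale 4): sell min(4,33)=4. stock: 33 - 4 = 29. total_sold = 4
  Event 3 (sale 10): sell min(10,29)=10. stock: 29 - 10 = 19. total_sold = 14
  Event 4 (sale 7): sell min(7,19)=7. stock: 19 - 7 = 12. total_sold = 21
  Event 5 (return 4): 12 + 4 = 16
  Event 6 (sale 25): sell min(25,16)=16. stock: 16 - 16 = 0. total_sold = 37
  Event 7 (sale 10): sell min(10,0)=0. stock: 0 - 0 = 0. total_sold = 37
  Event 8 (sale 17): sell min(17,0)=0. stock: 0 - 0 = 0. total_sold = 37
  Event 9 (sale 15): sell min(15,0)=0. stock: 0 - 0 = 0. total_sold = 37
  Event 10 (sale 1): sell min(1,0)=0. stock: 0 - 0 = 0. total_sold = 37
  Event 11 (restock 33): 0 + 33 = 33
  Event 12 (sale 25): sell min(25,33)=25. stock: 33 - 25 = 8. total_sold = 62
Final: stock = 8, total_sold = 62

First zero at event 6.

Answer: 6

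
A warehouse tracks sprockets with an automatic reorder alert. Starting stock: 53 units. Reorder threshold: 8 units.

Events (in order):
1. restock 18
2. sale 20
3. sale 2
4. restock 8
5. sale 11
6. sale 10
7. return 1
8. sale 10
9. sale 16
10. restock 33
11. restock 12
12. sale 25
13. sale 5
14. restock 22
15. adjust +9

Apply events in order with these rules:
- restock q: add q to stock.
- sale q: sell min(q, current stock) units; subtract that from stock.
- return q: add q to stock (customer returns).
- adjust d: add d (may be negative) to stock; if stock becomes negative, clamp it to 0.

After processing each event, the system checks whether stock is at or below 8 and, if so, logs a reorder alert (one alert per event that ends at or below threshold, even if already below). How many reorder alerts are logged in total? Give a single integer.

Processing events:
Start: stock = 53
  Event 1 (restock 18): 53 + 18 = 71
  Event 2 (sale 20): sell min(20,71)=20. stock: 71 - 20 = 51. total_sold = 20
  Event 3 (sale 2): sell min(2,51)=2. stock: 51 - 2 = 49. total_sold = 22
  Event 4 (restock 8): 49 + 8 = 57
  Event 5 (sale 11): sell min(11,57)=11. stock: 57 - 11 = 46. total_sold = 33
  Event 6 (sale 10): sell min(10,46)=10. stock: 46 - 10 = 36. total_sold = 43
  Event 7 (return 1): 36 + 1 = 37
  Event 8 (sale 10): sell min(10,37)=10. stock: 37 - 10 = 27. total_sold = 53
  Event 9 (sale 16): sell min(16,27)=16. stock: 27 - 16 = 11. total_sold = 69
  Event 10 (restock 33): 11 + 33 = 44
  Event 11 (restock 12): 44 + 12 = 56
  Event 12 (sale 25): sell min(25,56)=25. stock: 56 - 25 = 31. total_sold = 94
  Event 13 (sale 5): sell min(5,31)=5. stock: 31 - 5 = 26. total_sold = 99
  Event 14 (restock 22): 26 + 22 = 48
  Event 15 (adjust +9): 48 + 9 = 57
Final: stock = 57, total_sold = 99

Checking against threshold 8:
  After event 1: stock=71 > 8
  After event 2: stock=51 > 8
  After event 3: stock=49 > 8
  After event 4: stock=57 > 8
  After event 5: stock=46 > 8
  After event 6: stock=36 > 8
  After event 7: stock=37 > 8
  After event 8: stock=27 > 8
  After event 9: stock=11 > 8
  After event 10: stock=44 > 8
  After event 11: stock=56 > 8
  After event 12: stock=31 > 8
  After event 13: stock=26 > 8
  After event 14: stock=48 > 8
  After event 15: stock=57 > 8
Alert events: []. Count = 0

Answer: 0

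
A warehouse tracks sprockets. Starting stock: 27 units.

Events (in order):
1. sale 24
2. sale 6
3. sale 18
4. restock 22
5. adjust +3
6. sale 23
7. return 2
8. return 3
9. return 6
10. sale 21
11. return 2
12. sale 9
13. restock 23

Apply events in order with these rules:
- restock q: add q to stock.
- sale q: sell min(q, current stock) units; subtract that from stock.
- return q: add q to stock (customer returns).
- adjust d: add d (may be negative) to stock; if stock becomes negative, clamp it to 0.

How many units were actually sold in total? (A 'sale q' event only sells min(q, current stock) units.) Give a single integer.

Processing events:
Start: stock = 27
  Event 1 (sale 24): sell min(24,27)=24. stock: 27 - 24 = 3. total_sold = 24
  Event 2 (sale 6): sell min(6,3)=3. stock: 3 - 3 = 0. total_sold = 27
  Event 3 (sale 18): sell min(18,0)=0. stock: 0 - 0 = 0. total_sold = 27
  Event 4 (restock 22): 0 + 22 = 22
  Event 5 (adjust +3): 22 + 3 = 25
  Event 6 (sale 23): sell min(23,25)=23. stock: 25 - 23 = 2. total_sold = 50
  Event 7 (return 2): 2 + 2 = 4
  Event 8 (return 3): 4 + 3 = 7
  Event 9 (return 6): 7 + 6 = 13
  Event 10 (sale 21): sell min(21,13)=13. stock: 13 - 13 = 0. total_sold = 63
  Event 11 (return 2): 0 + 2 = 2
  Event 12 (sale 9): sell min(9,2)=2. stock: 2 - 2 = 0. total_sold = 65
  Event 13 (restock 23): 0 + 23 = 23
Final: stock = 23, total_sold = 65

Answer: 65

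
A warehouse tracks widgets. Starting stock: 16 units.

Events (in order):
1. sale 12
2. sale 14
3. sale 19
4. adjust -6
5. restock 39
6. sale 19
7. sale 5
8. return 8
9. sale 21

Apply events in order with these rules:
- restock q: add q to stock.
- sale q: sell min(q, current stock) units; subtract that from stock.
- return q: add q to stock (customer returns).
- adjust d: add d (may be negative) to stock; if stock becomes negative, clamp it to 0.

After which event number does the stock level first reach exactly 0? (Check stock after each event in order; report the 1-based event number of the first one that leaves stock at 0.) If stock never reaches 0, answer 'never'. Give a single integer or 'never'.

Answer: 2

Derivation:
Processing events:
Start: stock = 16
  Event 1 (sale 12): sell min(12,16)=12. stock: 16 - 12 = 4. total_sold = 12
  Event 2 (sale 14): sell min(14,4)=4. stock: 4 - 4 = 0. total_sold = 16
  Event 3 (sale 19): sell min(19,0)=0. stock: 0 - 0 = 0. total_sold = 16
  Event 4 (adjust -6): 0 + -6 = 0 (clamped to 0)
  Event 5 (restock 39): 0 + 39 = 39
  Event 6 (sale 19): sell min(19,39)=19. stock: 39 - 19 = 20. total_sold = 35
  Event 7 (sale 5): sell min(5,20)=5. stock: 20 - 5 = 15. total_sold = 40
  Event 8 (return 8): 15 + 8 = 23
  Event 9 (sale 21): sell min(21,23)=21. stock: 23 - 21 = 2. total_sold = 61
Final: stock = 2, total_sold = 61

First zero at event 2.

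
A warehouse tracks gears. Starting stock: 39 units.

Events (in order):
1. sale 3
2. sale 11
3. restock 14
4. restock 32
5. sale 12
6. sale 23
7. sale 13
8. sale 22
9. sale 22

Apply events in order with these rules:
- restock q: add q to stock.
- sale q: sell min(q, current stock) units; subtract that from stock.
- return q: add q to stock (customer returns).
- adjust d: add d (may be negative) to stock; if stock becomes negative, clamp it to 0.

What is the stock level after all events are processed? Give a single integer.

Answer: 0

Derivation:
Processing events:
Start: stock = 39
  Event 1 (sale 3): sell min(3,39)=3. stock: 39 - 3 = 36. total_sold = 3
  Event 2 (sale 11): sell min(11,36)=11. stock: 36 - 11 = 25. total_sold = 14
  Event 3 (restock 14): 25 + 14 = 39
  Event 4 (restock 32): 39 + 32 = 71
  Event 5 (sale 12): sell min(12,71)=12. stock: 71 - 12 = 59. total_sold = 26
  Event 6 (sale 23): sell min(23,59)=23. stock: 59 - 23 = 36. total_sold = 49
  Event 7 (sale 13): sell min(13,36)=13. stock: 36 - 13 = 23. total_sold = 62
  Event 8 (sale 22): sell min(22,23)=22. stock: 23 - 22 = 1. total_sold = 84
  Event 9 (sale 22): sell min(22,1)=1. stock: 1 - 1 = 0. total_sold = 85
Final: stock = 0, total_sold = 85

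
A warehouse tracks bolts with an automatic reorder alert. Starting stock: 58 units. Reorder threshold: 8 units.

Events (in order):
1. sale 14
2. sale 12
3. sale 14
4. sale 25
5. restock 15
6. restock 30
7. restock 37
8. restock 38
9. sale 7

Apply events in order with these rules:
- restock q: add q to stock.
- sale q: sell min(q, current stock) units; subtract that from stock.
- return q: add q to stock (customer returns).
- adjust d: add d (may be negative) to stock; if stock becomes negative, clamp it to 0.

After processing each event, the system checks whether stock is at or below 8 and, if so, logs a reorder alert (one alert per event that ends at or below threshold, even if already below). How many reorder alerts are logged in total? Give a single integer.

Processing events:
Start: stock = 58
  Event 1 (sale 14): sell min(14,58)=14. stock: 58 - 14 = 44. total_sold = 14
  Event 2 (sale 12): sell min(12,44)=12. stock: 44 - 12 = 32. total_sold = 26
  Event 3 (sale 14): sell min(14,32)=14. stock: 32 - 14 = 18. total_sold = 40
  Event 4 (sale 25): sell min(25,18)=18. stock: 18 - 18 = 0. total_sold = 58
  Event 5 (restock 15): 0 + 15 = 15
  Event 6 (restock 30): 15 + 30 = 45
  Event 7 (restock 37): 45 + 37 = 82
  Event 8 (restock 38): 82 + 38 = 120
  Event 9 (sale 7): sell min(7,120)=7. stock: 120 - 7 = 113. total_sold = 65
Final: stock = 113, total_sold = 65

Checking against threshold 8:
  After event 1: stock=44 > 8
  After event 2: stock=32 > 8
  After event 3: stock=18 > 8
  After event 4: stock=0 <= 8 -> ALERT
  After event 5: stock=15 > 8
  After event 6: stock=45 > 8
  After event 7: stock=82 > 8
  After event 8: stock=120 > 8
  After event 9: stock=113 > 8
Alert events: [4]. Count = 1

Answer: 1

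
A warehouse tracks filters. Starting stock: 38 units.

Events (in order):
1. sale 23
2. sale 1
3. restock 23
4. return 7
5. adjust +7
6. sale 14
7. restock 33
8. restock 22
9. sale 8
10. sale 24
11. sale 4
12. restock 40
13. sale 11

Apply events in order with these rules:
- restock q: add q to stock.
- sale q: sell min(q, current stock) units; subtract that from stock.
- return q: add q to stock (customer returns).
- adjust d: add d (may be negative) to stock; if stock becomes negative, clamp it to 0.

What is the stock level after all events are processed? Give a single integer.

Answer: 85

Derivation:
Processing events:
Start: stock = 38
  Event 1 (sale 23): sell min(23,38)=23. stock: 38 - 23 = 15. total_sold = 23
  Event 2 (sale 1): sell min(1,15)=1. stock: 15 - 1 = 14. total_sold = 24
  Event 3 (restock 23): 14 + 23 = 37
  Event 4 (return 7): 37 + 7 = 44
  Event 5 (adjust +7): 44 + 7 = 51
  Event 6 (sale 14): sell min(14,51)=14. stock: 51 - 14 = 37. total_sold = 38
  Event 7 (restock 33): 37 + 33 = 70
  Event 8 (restock 22): 70 + 22 = 92
  Event 9 (sale 8): sell min(8,92)=8. stock: 92 - 8 = 84. total_sold = 46
  Event 10 (sale 24): sell min(24,84)=24. stock: 84 - 24 = 60. total_sold = 70
  Event 11 (sale 4): sell min(4,60)=4. stock: 60 - 4 = 56. total_sold = 74
  Event 12 (restock 40): 56 + 40 = 96
  Event 13 (sale 11): sell min(11,96)=11. stock: 96 - 11 = 85. total_sold = 85
Final: stock = 85, total_sold = 85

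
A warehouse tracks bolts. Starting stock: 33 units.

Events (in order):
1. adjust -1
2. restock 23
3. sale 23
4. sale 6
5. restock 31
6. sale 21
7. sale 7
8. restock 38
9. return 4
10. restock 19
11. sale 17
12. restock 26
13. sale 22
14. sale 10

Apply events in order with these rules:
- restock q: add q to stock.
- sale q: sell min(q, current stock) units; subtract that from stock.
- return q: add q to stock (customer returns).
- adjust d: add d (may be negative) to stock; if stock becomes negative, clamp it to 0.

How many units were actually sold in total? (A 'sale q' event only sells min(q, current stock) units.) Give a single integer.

Answer: 106

Derivation:
Processing events:
Start: stock = 33
  Event 1 (adjust -1): 33 + -1 = 32
  Event 2 (restock 23): 32 + 23 = 55
  Event 3 (sale 23): sell min(23,55)=23. stock: 55 - 23 = 32. total_sold = 23
  Event 4 (sale 6): sell min(6,32)=6. stock: 32 - 6 = 26. total_sold = 29
  Event 5 (restock 31): 26 + 31 = 57
  Event 6 (sale 21): sell min(21,57)=21. stock: 57 - 21 = 36. total_sold = 50
  Event 7 (sale 7): sell min(7,36)=7. stock: 36 - 7 = 29. total_sold = 57
  Event 8 (restock 38): 29 + 38 = 67
  Event 9 (return 4): 67 + 4 = 71
  Event 10 (restock 19): 71 + 19 = 90
  Event 11 (sale 17): sell min(17,90)=17. stock: 90 - 17 = 73. total_sold = 74
  Event 12 (restock 26): 73 + 26 = 99
  Event 13 (sale 22): sell min(22,99)=22. stock: 99 - 22 = 77. total_sold = 96
  Event 14 (sale 10): sell min(10,77)=10. stock: 77 - 10 = 67. total_sold = 106
Final: stock = 67, total_sold = 106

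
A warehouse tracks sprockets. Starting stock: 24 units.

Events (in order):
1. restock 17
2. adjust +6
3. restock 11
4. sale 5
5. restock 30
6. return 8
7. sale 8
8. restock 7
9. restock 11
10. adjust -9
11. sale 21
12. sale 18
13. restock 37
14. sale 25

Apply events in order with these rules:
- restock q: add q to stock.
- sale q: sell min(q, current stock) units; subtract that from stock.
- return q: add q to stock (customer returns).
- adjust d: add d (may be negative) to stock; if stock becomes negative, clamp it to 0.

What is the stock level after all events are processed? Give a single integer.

Processing events:
Start: stock = 24
  Event 1 (restock 17): 24 + 17 = 41
  Event 2 (adjust +6): 41 + 6 = 47
  Event 3 (restock 11): 47 + 11 = 58
  Event 4 (sale 5): sell min(5,58)=5. stock: 58 - 5 = 53. total_sold = 5
  Event 5 (restock 30): 53 + 30 = 83
  Event 6 (return 8): 83 + 8 = 91
  Event 7 (sale 8): sell min(8,91)=8. stock: 91 - 8 = 83. total_sold = 13
  Event 8 (restock 7): 83 + 7 = 90
  Event 9 (restock 11): 90 + 11 = 101
  Event 10 (adjust -9): 101 + -9 = 92
  Event 11 (sale 21): sell min(21,92)=21. stock: 92 - 21 = 71. total_sold = 34
  Event 12 (sale 18): sell min(18,71)=18. stock: 71 - 18 = 53. total_sold = 52
  Event 13 (restock 37): 53 + 37 = 90
  Event 14 (sale 25): sell min(25,90)=25. stock: 90 - 25 = 65. total_sold = 77
Final: stock = 65, total_sold = 77

Answer: 65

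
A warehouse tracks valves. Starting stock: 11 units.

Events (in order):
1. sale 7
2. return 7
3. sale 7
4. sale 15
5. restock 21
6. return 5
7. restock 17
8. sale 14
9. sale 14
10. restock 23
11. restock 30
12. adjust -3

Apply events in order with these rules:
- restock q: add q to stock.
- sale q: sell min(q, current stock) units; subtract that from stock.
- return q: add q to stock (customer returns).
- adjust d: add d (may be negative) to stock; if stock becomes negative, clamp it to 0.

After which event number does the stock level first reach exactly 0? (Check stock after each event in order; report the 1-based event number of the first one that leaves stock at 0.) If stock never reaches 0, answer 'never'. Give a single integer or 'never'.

Processing events:
Start: stock = 11
  Event 1 (sale 7): sell min(7,11)=7. stock: 11 - 7 = 4. total_sold = 7
  Event 2 (return 7): 4 + 7 = 11
  Event 3 (sale 7): sell min(7,11)=7. stock: 11 - 7 = 4. total_sold = 14
  Event 4 (sale 15): sell min(15,4)=4. stock: 4 - 4 = 0. total_sold = 18
  Event 5 (restock 21): 0 + 21 = 21
  Event 6 (return 5): 21 + 5 = 26
  Event 7 (restock 17): 26 + 17 = 43
  Event 8 (sale 14): sell min(14,43)=14. stock: 43 - 14 = 29. total_sold = 32
  Event 9 (sale 14): sell min(14,29)=14. stock: 29 - 14 = 15. total_sold = 46
  Event 10 (restock 23): 15 + 23 = 38
  Event 11 (restock 30): 38 + 30 = 68
  Event 12 (adjust -3): 68 + -3 = 65
Final: stock = 65, total_sold = 46

First zero at event 4.

Answer: 4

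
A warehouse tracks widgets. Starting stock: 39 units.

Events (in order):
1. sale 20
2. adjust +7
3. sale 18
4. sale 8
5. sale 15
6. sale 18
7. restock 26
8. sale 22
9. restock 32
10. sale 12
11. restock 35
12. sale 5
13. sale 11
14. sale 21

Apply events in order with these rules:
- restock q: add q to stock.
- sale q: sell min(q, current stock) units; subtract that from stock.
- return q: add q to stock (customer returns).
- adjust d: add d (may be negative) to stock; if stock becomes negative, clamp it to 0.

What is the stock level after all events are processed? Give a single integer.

Answer: 22

Derivation:
Processing events:
Start: stock = 39
  Event 1 (sale 20): sell min(20,39)=20. stock: 39 - 20 = 19. total_sold = 20
  Event 2 (adjust +7): 19 + 7 = 26
  Event 3 (sale 18): sell min(18,26)=18. stock: 26 - 18 = 8. total_sold = 38
  Event 4 (sale 8): sell min(8,8)=8. stock: 8 - 8 = 0. total_sold = 46
  Event 5 (sale 15): sell min(15,0)=0. stock: 0 - 0 = 0. total_sold = 46
  Event 6 (sale 18): sell min(18,0)=0. stock: 0 - 0 = 0. total_sold = 46
  Event 7 (restock 26): 0 + 26 = 26
  Event 8 (sale 22): sell min(22,26)=22. stock: 26 - 22 = 4. total_sold = 68
  Event 9 (restock 32): 4 + 32 = 36
  Event 10 (sale 12): sell min(12,36)=12. stock: 36 - 12 = 24. total_sold = 80
  Event 11 (restock 35): 24 + 35 = 59
  Event 12 (sale 5): sell min(5,59)=5. stock: 59 - 5 = 54. total_sold = 85
  Event 13 (sale 11): sell min(11,54)=11. stock: 54 - 11 = 43. total_sold = 96
  Event 14 (sale 21): sell min(21,43)=21. stock: 43 - 21 = 22. total_sold = 117
Final: stock = 22, total_sold = 117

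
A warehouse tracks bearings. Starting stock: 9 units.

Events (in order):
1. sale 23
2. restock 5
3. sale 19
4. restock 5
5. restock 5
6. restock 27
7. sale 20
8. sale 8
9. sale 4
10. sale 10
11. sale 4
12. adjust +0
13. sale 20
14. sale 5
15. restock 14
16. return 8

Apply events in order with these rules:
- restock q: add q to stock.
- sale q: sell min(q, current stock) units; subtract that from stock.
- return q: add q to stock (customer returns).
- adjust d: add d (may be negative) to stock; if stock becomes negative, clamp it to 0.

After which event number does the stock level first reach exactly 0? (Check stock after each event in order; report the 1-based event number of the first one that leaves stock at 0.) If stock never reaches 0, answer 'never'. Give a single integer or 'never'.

Processing events:
Start: stock = 9
  Event 1 (sale 23): sell min(23,9)=9. stock: 9 - 9 = 0. total_sold = 9
  Event 2 (restock 5): 0 + 5 = 5
  Event 3 (sale 19): sell min(19,5)=5. stock: 5 - 5 = 0. total_sold = 14
  Event 4 (restock 5): 0 + 5 = 5
  Event 5 (restock 5): 5 + 5 = 10
  Event 6 (restock 27): 10 + 27 = 37
  Event 7 (sale 20): sell min(20,37)=20. stock: 37 - 20 = 17. total_sold = 34
  Event 8 (sale 8): sell min(8,17)=8. stock: 17 - 8 = 9. total_sold = 42
  Event 9 (sale 4): sell min(4,9)=4. stock: 9 - 4 = 5. total_sold = 46
  Event 10 (sale 10): sell min(10,5)=5. stock: 5 - 5 = 0. total_sold = 51
  Event 11 (sale 4): sell min(4,0)=0. stock: 0 - 0 = 0. total_sold = 51
  Event 12 (adjust +0): 0 + 0 = 0
  Event 13 (sale 20): sell min(20,0)=0. stock: 0 - 0 = 0. total_sold = 51
  Event 14 (sale 5): sell min(5,0)=0. stock: 0 - 0 = 0. total_sold = 51
  Event 15 (restock 14): 0 + 14 = 14
  Event 16 (return 8): 14 + 8 = 22
Final: stock = 22, total_sold = 51

First zero at event 1.

Answer: 1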